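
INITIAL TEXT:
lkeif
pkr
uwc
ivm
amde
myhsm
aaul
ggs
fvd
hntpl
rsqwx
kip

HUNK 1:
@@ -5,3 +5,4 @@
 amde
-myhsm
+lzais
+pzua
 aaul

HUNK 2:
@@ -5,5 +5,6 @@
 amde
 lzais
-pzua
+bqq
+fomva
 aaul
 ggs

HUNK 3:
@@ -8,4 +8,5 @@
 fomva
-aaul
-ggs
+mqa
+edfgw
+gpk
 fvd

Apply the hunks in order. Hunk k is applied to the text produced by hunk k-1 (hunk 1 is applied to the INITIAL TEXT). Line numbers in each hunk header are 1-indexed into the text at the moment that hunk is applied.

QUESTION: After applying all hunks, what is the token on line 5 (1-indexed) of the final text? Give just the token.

Answer: amde

Derivation:
Hunk 1: at line 5 remove [myhsm] add [lzais,pzua] -> 13 lines: lkeif pkr uwc ivm amde lzais pzua aaul ggs fvd hntpl rsqwx kip
Hunk 2: at line 5 remove [pzua] add [bqq,fomva] -> 14 lines: lkeif pkr uwc ivm amde lzais bqq fomva aaul ggs fvd hntpl rsqwx kip
Hunk 3: at line 8 remove [aaul,ggs] add [mqa,edfgw,gpk] -> 15 lines: lkeif pkr uwc ivm amde lzais bqq fomva mqa edfgw gpk fvd hntpl rsqwx kip
Final line 5: amde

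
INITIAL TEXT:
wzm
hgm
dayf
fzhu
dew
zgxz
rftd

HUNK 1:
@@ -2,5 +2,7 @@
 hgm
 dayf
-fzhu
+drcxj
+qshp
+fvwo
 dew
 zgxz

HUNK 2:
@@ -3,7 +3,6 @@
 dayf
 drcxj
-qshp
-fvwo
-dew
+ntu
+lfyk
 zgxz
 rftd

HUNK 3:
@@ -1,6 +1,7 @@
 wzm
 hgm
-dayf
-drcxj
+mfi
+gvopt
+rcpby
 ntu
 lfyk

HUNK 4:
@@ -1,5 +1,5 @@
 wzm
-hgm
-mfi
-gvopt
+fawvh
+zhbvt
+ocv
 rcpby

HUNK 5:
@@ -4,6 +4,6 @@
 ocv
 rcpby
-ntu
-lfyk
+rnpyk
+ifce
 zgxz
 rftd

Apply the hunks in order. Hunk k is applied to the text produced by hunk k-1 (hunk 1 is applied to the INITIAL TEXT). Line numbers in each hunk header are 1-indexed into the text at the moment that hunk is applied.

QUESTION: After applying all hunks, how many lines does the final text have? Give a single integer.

Answer: 9

Derivation:
Hunk 1: at line 2 remove [fzhu] add [drcxj,qshp,fvwo] -> 9 lines: wzm hgm dayf drcxj qshp fvwo dew zgxz rftd
Hunk 2: at line 3 remove [qshp,fvwo,dew] add [ntu,lfyk] -> 8 lines: wzm hgm dayf drcxj ntu lfyk zgxz rftd
Hunk 3: at line 1 remove [dayf,drcxj] add [mfi,gvopt,rcpby] -> 9 lines: wzm hgm mfi gvopt rcpby ntu lfyk zgxz rftd
Hunk 4: at line 1 remove [hgm,mfi,gvopt] add [fawvh,zhbvt,ocv] -> 9 lines: wzm fawvh zhbvt ocv rcpby ntu lfyk zgxz rftd
Hunk 5: at line 4 remove [ntu,lfyk] add [rnpyk,ifce] -> 9 lines: wzm fawvh zhbvt ocv rcpby rnpyk ifce zgxz rftd
Final line count: 9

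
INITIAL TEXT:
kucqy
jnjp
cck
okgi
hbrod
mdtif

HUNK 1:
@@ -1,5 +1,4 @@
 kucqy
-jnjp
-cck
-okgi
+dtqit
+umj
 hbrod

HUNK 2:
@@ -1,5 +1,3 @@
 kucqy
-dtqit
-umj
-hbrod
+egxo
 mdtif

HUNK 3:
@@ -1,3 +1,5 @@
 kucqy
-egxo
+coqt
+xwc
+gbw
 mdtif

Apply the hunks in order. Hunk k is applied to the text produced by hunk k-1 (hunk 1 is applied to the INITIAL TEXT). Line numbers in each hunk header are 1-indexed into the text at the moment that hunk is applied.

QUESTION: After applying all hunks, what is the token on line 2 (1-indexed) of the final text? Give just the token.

Hunk 1: at line 1 remove [jnjp,cck,okgi] add [dtqit,umj] -> 5 lines: kucqy dtqit umj hbrod mdtif
Hunk 2: at line 1 remove [dtqit,umj,hbrod] add [egxo] -> 3 lines: kucqy egxo mdtif
Hunk 3: at line 1 remove [egxo] add [coqt,xwc,gbw] -> 5 lines: kucqy coqt xwc gbw mdtif
Final line 2: coqt

Answer: coqt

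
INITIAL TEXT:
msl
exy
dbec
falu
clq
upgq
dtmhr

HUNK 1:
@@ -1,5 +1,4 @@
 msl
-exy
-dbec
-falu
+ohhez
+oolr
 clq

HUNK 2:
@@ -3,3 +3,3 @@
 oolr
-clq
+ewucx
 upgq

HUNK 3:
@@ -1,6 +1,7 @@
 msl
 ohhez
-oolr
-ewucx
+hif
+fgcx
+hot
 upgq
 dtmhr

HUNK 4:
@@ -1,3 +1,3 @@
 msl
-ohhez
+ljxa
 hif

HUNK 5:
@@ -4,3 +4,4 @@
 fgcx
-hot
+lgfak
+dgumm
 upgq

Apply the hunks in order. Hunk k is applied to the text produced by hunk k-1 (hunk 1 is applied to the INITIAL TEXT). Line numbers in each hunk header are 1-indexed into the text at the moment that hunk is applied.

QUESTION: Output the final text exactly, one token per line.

Hunk 1: at line 1 remove [exy,dbec,falu] add [ohhez,oolr] -> 6 lines: msl ohhez oolr clq upgq dtmhr
Hunk 2: at line 3 remove [clq] add [ewucx] -> 6 lines: msl ohhez oolr ewucx upgq dtmhr
Hunk 3: at line 1 remove [oolr,ewucx] add [hif,fgcx,hot] -> 7 lines: msl ohhez hif fgcx hot upgq dtmhr
Hunk 4: at line 1 remove [ohhez] add [ljxa] -> 7 lines: msl ljxa hif fgcx hot upgq dtmhr
Hunk 5: at line 4 remove [hot] add [lgfak,dgumm] -> 8 lines: msl ljxa hif fgcx lgfak dgumm upgq dtmhr

Answer: msl
ljxa
hif
fgcx
lgfak
dgumm
upgq
dtmhr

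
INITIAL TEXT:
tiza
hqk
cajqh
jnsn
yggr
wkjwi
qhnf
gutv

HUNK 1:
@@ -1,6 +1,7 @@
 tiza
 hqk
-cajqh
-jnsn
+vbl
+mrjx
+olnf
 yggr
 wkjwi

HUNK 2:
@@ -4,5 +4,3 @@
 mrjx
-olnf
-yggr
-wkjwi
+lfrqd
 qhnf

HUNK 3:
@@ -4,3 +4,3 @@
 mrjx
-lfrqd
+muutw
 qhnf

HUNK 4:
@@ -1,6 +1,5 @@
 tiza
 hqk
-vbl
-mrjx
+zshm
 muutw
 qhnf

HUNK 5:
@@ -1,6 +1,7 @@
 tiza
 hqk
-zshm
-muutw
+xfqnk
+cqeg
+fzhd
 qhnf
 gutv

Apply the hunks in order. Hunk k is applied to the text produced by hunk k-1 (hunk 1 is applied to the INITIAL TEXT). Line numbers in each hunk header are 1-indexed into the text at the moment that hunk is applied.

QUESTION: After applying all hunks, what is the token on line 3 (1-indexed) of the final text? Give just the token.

Answer: xfqnk

Derivation:
Hunk 1: at line 1 remove [cajqh,jnsn] add [vbl,mrjx,olnf] -> 9 lines: tiza hqk vbl mrjx olnf yggr wkjwi qhnf gutv
Hunk 2: at line 4 remove [olnf,yggr,wkjwi] add [lfrqd] -> 7 lines: tiza hqk vbl mrjx lfrqd qhnf gutv
Hunk 3: at line 4 remove [lfrqd] add [muutw] -> 7 lines: tiza hqk vbl mrjx muutw qhnf gutv
Hunk 4: at line 1 remove [vbl,mrjx] add [zshm] -> 6 lines: tiza hqk zshm muutw qhnf gutv
Hunk 5: at line 1 remove [zshm,muutw] add [xfqnk,cqeg,fzhd] -> 7 lines: tiza hqk xfqnk cqeg fzhd qhnf gutv
Final line 3: xfqnk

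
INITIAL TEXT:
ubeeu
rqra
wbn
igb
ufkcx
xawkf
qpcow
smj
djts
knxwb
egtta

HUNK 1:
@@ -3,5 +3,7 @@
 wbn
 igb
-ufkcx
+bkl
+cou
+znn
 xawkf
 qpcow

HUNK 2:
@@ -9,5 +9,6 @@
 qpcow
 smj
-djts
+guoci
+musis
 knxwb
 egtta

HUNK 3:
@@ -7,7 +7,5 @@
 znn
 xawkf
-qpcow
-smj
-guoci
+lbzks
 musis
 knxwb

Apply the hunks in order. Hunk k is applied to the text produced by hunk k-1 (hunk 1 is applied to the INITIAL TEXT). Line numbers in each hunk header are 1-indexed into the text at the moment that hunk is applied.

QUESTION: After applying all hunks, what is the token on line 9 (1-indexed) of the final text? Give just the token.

Hunk 1: at line 3 remove [ufkcx] add [bkl,cou,znn] -> 13 lines: ubeeu rqra wbn igb bkl cou znn xawkf qpcow smj djts knxwb egtta
Hunk 2: at line 9 remove [djts] add [guoci,musis] -> 14 lines: ubeeu rqra wbn igb bkl cou znn xawkf qpcow smj guoci musis knxwb egtta
Hunk 3: at line 7 remove [qpcow,smj,guoci] add [lbzks] -> 12 lines: ubeeu rqra wbn igb bkl cou znn xawkf lbzks musis knxwb egtta
Final line 9: lbzks

Answer: lbzks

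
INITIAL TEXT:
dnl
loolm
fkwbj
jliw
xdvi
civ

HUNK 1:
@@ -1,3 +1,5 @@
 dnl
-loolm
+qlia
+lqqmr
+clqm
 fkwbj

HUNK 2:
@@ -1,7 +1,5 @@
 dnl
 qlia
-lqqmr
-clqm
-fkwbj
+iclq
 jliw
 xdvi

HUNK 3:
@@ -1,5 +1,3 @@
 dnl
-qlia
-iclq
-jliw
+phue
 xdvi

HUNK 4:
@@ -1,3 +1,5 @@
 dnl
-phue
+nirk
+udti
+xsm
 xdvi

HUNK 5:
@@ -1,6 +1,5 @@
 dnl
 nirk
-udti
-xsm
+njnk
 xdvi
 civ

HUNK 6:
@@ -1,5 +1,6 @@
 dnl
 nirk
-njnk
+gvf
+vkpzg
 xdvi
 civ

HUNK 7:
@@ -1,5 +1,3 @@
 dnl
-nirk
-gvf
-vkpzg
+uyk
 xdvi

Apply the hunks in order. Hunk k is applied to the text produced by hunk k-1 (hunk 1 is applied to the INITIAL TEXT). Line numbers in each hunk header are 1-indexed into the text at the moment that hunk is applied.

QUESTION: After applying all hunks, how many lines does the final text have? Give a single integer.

Answer: 4

Derivation:
Hunk 1: at line 1 remove [loolm] add [qlia,lqqmr,clqm] -> 8 lines: dnl qlia lqqmr clqm fkwbj jliw xdvi civ
Hunk 2: at line 1 remove [lqqmr,clqm,fkwbj] add [iclq] -> 6 lines: dnl qlia iclq jliw xdvi civ
Hunk 3: at line 1 remove [qlia,iclq,jliw] add [phue] -> 4 lines: dnl phue xdvi civ
Hunk 4: at line 1 remove [phue] add [nirk,udti,xsm] -> 6 lines: dnl nirk udti xsm xdvi civ
Hunk 5: at line 1 remove [udti,xsm] add [njnk] -> 5 lines: dnl nirk njnk xdvi civ
Hunk 6: at line 1 remove [njnk] add [gvf,vkpzg] -> 6 lines: dnl nirk gvf vkpzg xdvi civ
Hunk 7: at line 1 remove [nirk,gvf,vkpzg] add [uyk] -> 4 lines: dnl uyk xdvi civ
Final line count: 4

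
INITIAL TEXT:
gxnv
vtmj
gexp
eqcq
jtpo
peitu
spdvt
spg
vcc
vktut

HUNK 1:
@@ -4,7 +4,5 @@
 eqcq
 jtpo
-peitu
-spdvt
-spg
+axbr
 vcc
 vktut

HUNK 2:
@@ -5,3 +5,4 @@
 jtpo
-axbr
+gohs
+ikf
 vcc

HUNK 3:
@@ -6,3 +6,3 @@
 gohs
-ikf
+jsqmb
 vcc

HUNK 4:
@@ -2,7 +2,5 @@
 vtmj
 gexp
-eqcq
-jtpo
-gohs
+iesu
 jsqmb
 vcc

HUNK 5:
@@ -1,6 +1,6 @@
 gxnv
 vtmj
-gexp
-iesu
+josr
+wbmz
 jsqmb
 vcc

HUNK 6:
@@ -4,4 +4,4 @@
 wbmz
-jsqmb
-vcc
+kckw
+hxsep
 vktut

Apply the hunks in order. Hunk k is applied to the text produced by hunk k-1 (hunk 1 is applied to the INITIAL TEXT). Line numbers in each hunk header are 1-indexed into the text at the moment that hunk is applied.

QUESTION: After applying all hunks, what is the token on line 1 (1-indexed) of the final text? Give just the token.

Answer: gxnv

Derivation:
Hunk 1: at line 4 remove [peitu,spdvt,spg] add [axbr] -> 8 lines: gxnv vtmj gexp eqcq jtpo axbr vcc vktut
Hunk 2: at line 5 remove [axbr] add [gohs,ikf] -> 9 lines: gxnv vtmj gexp eqcq jtpo gohs ikf vcc vktut
Hunk 3: at line 6 remove [ikf] add [jsqmb] -> 9 lines: gxnv vtmj gexp eqcq jtpo gohs jsqmb vcc vktut
Hunk 4: at line 2 remove [eqcq,jtpo,gohs] add [iesu] -> 7 lines: gxnv vtmj gexp iesu jsqmb vcc vktut
Hunk 5: at line 1 remove [gexp,iesu] add [josr,wbmz] -> 7 lines: gxnv vtmj josr wbmz jsqmb vcc vktut
Hunk 6: at line 4 remove [jsqmb,vcc] add [kckw,hxsep] -> 7 lines: gxnv vtmj josr wbmz kckw hxsep vktut
Final line 1: gxnv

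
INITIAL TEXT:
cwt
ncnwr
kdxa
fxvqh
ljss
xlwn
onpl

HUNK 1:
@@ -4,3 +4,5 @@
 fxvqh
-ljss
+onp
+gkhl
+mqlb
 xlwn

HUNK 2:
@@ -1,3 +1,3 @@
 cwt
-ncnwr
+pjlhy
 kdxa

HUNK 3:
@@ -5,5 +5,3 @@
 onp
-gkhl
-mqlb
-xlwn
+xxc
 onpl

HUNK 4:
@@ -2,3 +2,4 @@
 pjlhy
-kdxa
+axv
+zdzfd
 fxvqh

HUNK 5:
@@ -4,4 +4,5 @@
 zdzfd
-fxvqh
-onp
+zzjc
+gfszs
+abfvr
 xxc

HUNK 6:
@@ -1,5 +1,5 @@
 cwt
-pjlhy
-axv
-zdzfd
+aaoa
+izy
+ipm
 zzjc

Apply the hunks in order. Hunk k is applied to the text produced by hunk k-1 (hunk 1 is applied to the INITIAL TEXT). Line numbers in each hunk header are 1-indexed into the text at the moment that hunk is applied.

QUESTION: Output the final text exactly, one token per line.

Hunk 1: at line 4 remove [ljss] add [onp,gkhl,mqlb] -> 9 lines: cwt ncnwr kdxa fxvqh onp gkhl mqlb xlwn onpl
Hunk 2: at line 1 remove [ncnwr] add [pjlhy] -> 9 lines: cwt pjlhy kdxa fxvqh onp gkhl mqlb xlwn onpl
Hunk 3: at line 5 remove [gkhl,mqlb,xlwn] add [xxc] -> 7 lines: cwt pjlhy kdxa fxvqh onp xxc onpl
Hunk 4: at line 2 remove [kdxa] add [axv,zdzfd] -> 8 lines: cwt pjlhy axv zdzfd fxvqh onp xxc onpl
Hunk 5: at line 4 remove [fxvqh,onp] add [zzjc,gfszs,abfvr] -> 9 lines: cwt pjlhy axv zdzfd zzjc gfszs abfvr xxc onpl
Hunk 6: at line 1 remove [pjlhy,axv,zdzfd] add [aaoa,izy,ipm] -> 9 lines: cwt aaoa izy ipm zzjc gfszs abfvr xxc onpl

Answer: cwt
aaoa
izy
ipm
zzjc
gfszs
abfvr
xxc
onpl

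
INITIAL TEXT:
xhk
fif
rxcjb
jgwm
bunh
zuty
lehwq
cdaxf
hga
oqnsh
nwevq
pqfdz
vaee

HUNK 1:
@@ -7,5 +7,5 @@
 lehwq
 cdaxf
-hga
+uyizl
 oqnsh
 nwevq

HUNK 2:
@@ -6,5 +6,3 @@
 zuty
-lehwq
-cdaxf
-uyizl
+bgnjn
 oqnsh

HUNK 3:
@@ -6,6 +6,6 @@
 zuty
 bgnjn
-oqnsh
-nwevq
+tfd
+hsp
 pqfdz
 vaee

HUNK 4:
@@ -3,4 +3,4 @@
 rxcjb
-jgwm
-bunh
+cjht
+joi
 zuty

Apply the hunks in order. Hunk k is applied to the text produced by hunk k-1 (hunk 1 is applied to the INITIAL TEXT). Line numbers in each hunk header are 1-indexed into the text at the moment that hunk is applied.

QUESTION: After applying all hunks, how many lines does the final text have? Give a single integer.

Hunk 1: at line 7 remove [hga] add [uyizl] -> 13 lines: xhk fif rxcjb jgwm bunh zuty lehwq cdaxf uyizl oqnsh nwevq pqfdz vaee
Hunk 2: at line 6 remove [lehwq,cdaxf,uyizl] add [bgnjn] -> 11 lines: xhk fif rxcjb jgwm bunh zuty bgnjn oqnsh nwevq pqfdz vaee
Hunk 3: at line 6 remove [oqnsh,nwevq] add [tfd,hsp] -> 11 lines: xhk fif rxcjb jgwm bunh zuty bgnjn tfd hsp pqfdz vaee
Hunk 4: at line 3 remove [jgwm,bunh] add [cjht,joi] -> 11 lines: xhk fif rxcjb cjht joi zuty bgnjn tfd hsp pqfdz vaee
Final line count: 11

Answer: 11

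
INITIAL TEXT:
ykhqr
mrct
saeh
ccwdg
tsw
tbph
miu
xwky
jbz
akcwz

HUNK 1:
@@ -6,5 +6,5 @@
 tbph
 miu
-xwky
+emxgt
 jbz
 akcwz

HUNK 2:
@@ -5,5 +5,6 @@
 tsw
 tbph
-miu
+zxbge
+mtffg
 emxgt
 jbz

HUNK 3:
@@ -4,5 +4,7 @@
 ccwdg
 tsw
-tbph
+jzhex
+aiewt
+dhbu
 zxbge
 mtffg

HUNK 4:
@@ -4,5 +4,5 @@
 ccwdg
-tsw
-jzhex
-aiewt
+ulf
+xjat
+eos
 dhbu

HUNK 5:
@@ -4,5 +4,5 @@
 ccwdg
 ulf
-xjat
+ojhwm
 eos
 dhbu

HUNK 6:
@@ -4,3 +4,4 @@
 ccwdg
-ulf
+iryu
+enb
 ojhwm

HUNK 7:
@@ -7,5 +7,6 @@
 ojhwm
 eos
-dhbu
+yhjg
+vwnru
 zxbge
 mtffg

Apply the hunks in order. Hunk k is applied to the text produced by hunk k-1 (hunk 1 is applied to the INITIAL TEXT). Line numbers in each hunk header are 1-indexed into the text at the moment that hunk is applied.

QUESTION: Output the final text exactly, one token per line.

Hunk 1: at line 6 remove [xwky] add [emxgt] -> 10 lines: ykhqr mrct saeh ccwdg tsw tbph miu emxgt jbz akcwz
Hunk 2: at line 5 remove [miu] add [zxbge,mtffg] -> 11 lines: ykhqr mrct saeh ccwdg tsw tbph zxbge mtffg emxgt jbz akcwz
Hunk 3: at line 4 remove [tbph] add [jzhex,aiewt,dhbu] -> 13 lines: ykhqr mrct saeh ccwdg tsw jzhex aiewt dhbu zxbge mtffg emxgt jbz akcwz
Hunk 4: at line 4 remove [tsw,jzhex,aiewt] add [ulf,xjat,eos] -> 13 lines: ykhqr mrct saeh ccwdg ulf xjat eos dhbu zxbge mtffg emxgt jbz akcwz
Hunk 5: at line 4 remove [xjat] add [ojhwm] -> 13 lines: ykhqr mrct saeh ccwdg ulf ojhwm eos dhbu zxbge mtffg emxgt jbz akcwz
Hunk 6: at line 4 remove [ulf] add [iryu,enb] -> 14 lines: ykhqr mrct saeh ccwdg iryu enb ojhwm eos dhbu zxbge mtffg emxgt jbz akcwz
Hunk 7: at line 7 remove [dhbu] add [yhjg,vwnru] -> 15 lines: ykhqr mrct saeh ccwdg iryu enb ojhwm eos yhjg vwnru zxbge mtffg emxgt jbz akcwz

Answer: ykhqr
mrct
saeh
ccwdg
iryu
enb
ojhwm
eos
yhjg
vwnru
zxbge
mtffg
emxgt
jbz
akcwz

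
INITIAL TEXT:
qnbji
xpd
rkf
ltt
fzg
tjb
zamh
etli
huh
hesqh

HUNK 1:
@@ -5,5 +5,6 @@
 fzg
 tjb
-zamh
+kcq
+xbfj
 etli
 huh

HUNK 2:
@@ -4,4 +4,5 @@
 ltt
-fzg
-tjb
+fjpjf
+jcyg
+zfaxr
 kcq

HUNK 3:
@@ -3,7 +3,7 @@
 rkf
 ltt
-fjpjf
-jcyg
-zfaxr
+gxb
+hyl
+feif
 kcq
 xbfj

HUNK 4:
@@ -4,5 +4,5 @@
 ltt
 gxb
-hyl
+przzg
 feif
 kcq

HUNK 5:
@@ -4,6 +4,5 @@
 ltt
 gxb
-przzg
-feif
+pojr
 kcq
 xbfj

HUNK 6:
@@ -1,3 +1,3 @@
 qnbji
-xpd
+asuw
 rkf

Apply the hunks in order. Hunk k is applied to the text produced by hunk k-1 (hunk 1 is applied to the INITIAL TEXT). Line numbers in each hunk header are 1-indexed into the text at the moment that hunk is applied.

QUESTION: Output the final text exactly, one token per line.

Hunk 1: at line 5 remove [zamh] add [kcq,xbfj] -> 11 lines: qnbji xpd rkf ltt fzg tjb kcq xbfj etli huh hesqh
Hunk 2: at line 4 remove [fzg,tjb] add [fjpjf,jcyg,zfaxr] -> 12 lines: qnbji xpd rkf ltt fjpjf jcyg zfaxr kcq xbfj etli huh hesqh
Hunk 3: at line 3 remove [fjpjf,jcyg,zfaxr] add [gxb,hyl,feif] -> 12 lines: qnbji xpd rkf ltt gxb hyl feif kcq xbfj etli huh hesqh
Hunk 4: at line 4 remove [hyl] add [przzg] -> 12 lines: qnbji xpd rkf ltt gxb przzg feif kcq xbfj etli huh hesqh
Hunk 5: at line 4 remove [przzg,feif] add [pojr] -> 11 lines: qnbji xpd rkf ltt gxb pojr kcq xbfj etli huh hesqh
Hunk 6: at line 1 remove [xpd] add [asuw] -> 11 lines: qnbji asuw rkf ltt gxb pojr kcq xbfj etli huh hesqh

Answer: qnbji
asuw
rkf
ltt
gxb
pojr
kcq
xbfj
etli
huh
hesqh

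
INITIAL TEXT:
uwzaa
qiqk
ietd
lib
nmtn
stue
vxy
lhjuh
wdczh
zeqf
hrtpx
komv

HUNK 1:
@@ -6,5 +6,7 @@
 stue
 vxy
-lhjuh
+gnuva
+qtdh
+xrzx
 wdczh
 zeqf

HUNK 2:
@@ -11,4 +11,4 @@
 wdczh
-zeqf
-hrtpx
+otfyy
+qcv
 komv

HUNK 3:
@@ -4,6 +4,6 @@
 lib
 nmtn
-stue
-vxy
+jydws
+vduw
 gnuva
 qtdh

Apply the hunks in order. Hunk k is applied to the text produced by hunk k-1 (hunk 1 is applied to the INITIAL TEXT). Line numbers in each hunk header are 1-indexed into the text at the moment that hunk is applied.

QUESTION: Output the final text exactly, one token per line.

Hunk 1: at line 6 remove [lhjuh] add [gnuva,qtdh,xrzx] -> 14 lines: uwzaa qiqk ietd lib nmtn stue vxy gnuva qtdh xrzx wdczh zeqf hrtpx komv
Hunk 2: at line 11 remove [zeqf,hrtpx] add [otfyy,qcv] -> 14 lines: uwzaa qiqk ietd lib nmtn stue vxy gnuva qtdh xrzx wdczh otfyy qcv komv
Hunk 3: at line 4 remove [stue,vxy] add [jydws,vduw] -> 14 lines: uwzaa qiqk ietd lib nmtn jydws vduw gnuva qtdh xrzx wdczh otfyy qcv komv

Answer: uwzaa
qiqk
ietd
lib
nmtn
jydws
vduw
gnuva
qtdh
xrzx
wdczh
otfyy
qcv
komv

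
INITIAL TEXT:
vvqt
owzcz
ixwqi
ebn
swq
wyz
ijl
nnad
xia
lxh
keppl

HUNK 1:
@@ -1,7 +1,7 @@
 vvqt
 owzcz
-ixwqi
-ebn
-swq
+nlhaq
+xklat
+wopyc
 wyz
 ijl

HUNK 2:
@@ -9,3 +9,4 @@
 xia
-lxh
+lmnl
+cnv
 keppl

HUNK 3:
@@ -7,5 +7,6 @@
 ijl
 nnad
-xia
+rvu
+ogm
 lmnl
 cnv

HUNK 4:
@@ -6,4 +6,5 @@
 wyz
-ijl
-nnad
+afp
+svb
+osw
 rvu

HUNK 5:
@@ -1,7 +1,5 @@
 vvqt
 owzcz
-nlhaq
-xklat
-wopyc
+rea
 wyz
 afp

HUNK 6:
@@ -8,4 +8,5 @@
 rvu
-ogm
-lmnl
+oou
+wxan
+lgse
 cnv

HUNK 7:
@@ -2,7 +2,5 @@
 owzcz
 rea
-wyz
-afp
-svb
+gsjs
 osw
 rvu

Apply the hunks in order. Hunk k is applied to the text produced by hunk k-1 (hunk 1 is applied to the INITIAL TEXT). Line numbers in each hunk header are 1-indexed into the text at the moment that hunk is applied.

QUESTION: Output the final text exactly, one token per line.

Answer: vvqt
owzcz
rea
gsjs
osw
rvu
oou
wxan
lgse
cnv
keppl

Derivation:
Hunk 1: at line 1 remove [ixwqi,ebn,swq] add [nlhaq,xklat,wopyc] -> 11 lines: vvqt owzcz nlhaq xklat wopyc wyz ijl nnad xia lxh keppl
Hunk 2: at line 9 remove [lxh] add [lmnl,cnv] -> 12 lines: vvqt owzcz nlhaq xklat wopyc wyz ijl nnad xia lmnl cnv keppl
Hunk 3: at line 7 remove [xia] add [rvu,ogm] -> 13 lines: vvqt owzcz nlhaq xklat wopyc wyz ijl nnad rvu ogm lmnl cnv keppl
Hunk 4: at line 6 remove [ijl,nnad] add [afp,svb,osw] -> 14 lines: vvqt owzcz nlhaq xklat wopyc wyz afp svb osw rvu ogm lmnl cnv keppl
Hunk 5: at line 1 remove [nlhaq,xklat,wopyc] add [rea] -> 12 lines: vvqt owzcz rea wyz afp svb osw rvu ogm lmnl cnv keppl
Hunk 6: at line 8 remove [ogm,lmnl] add [oou,wxan,lgse] -> 13 lines: vvqt owzcz rea wyz afp svb osw rvu oou wxan lgse cnv keppl
Hunk 7: at line 2 remove [wyz,afp,svb] add [gsjs] -> 11 lines: vvqt owzcz rea gsjs osw rvu oou wxan lgse cnv keppl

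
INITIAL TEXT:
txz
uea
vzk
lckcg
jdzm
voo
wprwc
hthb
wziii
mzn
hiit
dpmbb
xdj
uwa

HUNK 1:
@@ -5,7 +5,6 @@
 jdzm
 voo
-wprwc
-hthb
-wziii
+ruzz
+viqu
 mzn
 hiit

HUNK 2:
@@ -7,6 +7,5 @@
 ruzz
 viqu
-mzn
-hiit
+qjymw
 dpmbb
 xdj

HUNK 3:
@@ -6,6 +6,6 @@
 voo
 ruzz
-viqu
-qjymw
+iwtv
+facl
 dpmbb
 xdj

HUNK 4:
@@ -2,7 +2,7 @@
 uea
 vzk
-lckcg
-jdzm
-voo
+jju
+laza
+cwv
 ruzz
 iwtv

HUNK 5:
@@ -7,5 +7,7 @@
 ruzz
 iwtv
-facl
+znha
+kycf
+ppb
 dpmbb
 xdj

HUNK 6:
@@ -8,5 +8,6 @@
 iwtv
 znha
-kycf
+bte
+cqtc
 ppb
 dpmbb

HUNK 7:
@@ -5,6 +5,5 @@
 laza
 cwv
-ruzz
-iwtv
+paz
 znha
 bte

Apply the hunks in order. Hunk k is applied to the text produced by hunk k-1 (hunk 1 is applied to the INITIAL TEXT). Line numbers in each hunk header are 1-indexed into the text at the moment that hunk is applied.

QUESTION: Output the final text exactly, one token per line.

Answer: txz
uea
vzk
jju
laza
cwv
paz
znha
bte
cqtc
ppb
dpmbb
xdj
uwa

Derivation:
Hunk 1: at line 5 remove [wprwc,hthb,wziii] add [ruzz,viqu] -> 13 lines: txz uea vzk lckcg jdzm voo ruzz viqu mzn hiit dpmbb xdj uwa
Hunk 2: at line 7 remove [mzn,hiit] add [qjymw] -> 12 lines: txz uea vzk lckcg jdzm voo ruzz viqu qjymw dpmbb xdj uwa
Hunk 3: at line 6 remove [viqu,qjymw] add [iwtv,facl] -> 12 lines: txz uea vzk lckcg jdzm voo ruzz iwtv facl dpmbb xdj uwa
Hunk 4: at line 2 remove [lckcg,jdzm,voo] add [jju,laza,cwv] -> 12 lines: txz uea vzk jju laza cwv ruzz iwtv facl dpmbb xdj uwa
Hunk 5: at line 7 remove [facl] add [znha,kycf,ppb] -> 14 lines: txz uea vzk jju laza cwv ruzz iwtv znha kycf ppb dpmbb xdj uwa
Hunk 6: at line 8 remove [kycf] add [bte,cqtc] -> 15 lines: txz uea vzk jju laza cwv ruzz iwtv znha bte cqtc ppb dpmbb xdj uwa
Hunk 7: at line 5 remove [ruzz,iwtv] add [paz] -> 14 lines: txz uea vzk jju laza cwv paz znha bte cqtc ppb dpmbb xdj uwa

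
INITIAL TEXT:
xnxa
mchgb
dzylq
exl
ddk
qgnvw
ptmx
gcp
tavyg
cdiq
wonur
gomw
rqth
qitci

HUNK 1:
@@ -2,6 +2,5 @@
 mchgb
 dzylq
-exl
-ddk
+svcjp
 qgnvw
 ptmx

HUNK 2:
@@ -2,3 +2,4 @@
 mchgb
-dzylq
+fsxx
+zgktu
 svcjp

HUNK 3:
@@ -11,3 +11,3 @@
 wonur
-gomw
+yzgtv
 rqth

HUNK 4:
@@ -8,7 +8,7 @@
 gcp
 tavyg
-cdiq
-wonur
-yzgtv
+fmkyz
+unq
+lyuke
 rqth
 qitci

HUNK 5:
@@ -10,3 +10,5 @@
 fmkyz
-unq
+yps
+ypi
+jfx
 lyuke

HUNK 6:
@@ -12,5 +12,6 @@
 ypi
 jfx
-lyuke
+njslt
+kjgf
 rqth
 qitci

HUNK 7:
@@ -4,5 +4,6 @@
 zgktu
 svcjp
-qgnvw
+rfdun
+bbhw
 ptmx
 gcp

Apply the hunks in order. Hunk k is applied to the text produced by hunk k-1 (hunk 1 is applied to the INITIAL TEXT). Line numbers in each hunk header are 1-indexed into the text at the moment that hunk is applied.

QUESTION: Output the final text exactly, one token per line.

Answer: xnxa
mchgb
fsxx
zgktu
svcjp
rfdun
bbhw
ptmx
gcp
tavyg
fmkyz
yps
ypi
jfx
njslt
kjgf
rqth
qitci

Derivation:
Hunk 1: at line 2 remove [exl,ddk] add [svcjp] -> 13 lines: xnxa mchgb dzylq svcjp qgnvw ptmx gcp tavyg cdiq wonur gomw rqth qitci
Hunk 2: at line 2 remove [dzylq] add [fsxx,zgktu] -> 14 lines: xnxa mchgb fsxx zgktu svcjp qgnvw ptmx gcp tavyg cdiq wonur gomw rqth qitci
Hunk 3: at line 11 remove [gomw] add [yzgtv] -> 14 lines: xnxa mchgb fsxx zgktu svcjp qgnvw ptmx gcp tavyg cdiq wonur yzgtv rqth qitci
Hunk 4: at line 8 remove [cdiq,wonur,yzgtv] add [fmkyz,unq,lyuke] -> 14 lines: xnxa mchgb fsxx zgktu svcjp qgnvw ptmx gcp tavyg fmkyz unq lyuke rqth qitci
Hunk 5: at line 10 remove [unq] add [yps,ypi,jfx] -> 16 lines: xnxa mchgb fsxx zgktu svcjp qgnvw ptmx gcp tavyg fmkyz yps ypi jfx lyuke rqth qitci
Hunk 6: at line 12 remove [lyuke] add [njslt,kjgf] -> 17 lines: xnxa mchgb fsxx zgktu svcjp qgnvw ptmx gcp tavyg fmkyz yps ypi jfx njslt kjgf rqth qitci
Hunk 7: at line 4 remove [qgnvw] add [rfdun,bbhw] -> 18 lines: xnxa mchgb fsxx zgktu svcjp rfdun bbhw ptmx gcp tavyg fmkyz yps ypi jfx njslt kjgf rqth qitci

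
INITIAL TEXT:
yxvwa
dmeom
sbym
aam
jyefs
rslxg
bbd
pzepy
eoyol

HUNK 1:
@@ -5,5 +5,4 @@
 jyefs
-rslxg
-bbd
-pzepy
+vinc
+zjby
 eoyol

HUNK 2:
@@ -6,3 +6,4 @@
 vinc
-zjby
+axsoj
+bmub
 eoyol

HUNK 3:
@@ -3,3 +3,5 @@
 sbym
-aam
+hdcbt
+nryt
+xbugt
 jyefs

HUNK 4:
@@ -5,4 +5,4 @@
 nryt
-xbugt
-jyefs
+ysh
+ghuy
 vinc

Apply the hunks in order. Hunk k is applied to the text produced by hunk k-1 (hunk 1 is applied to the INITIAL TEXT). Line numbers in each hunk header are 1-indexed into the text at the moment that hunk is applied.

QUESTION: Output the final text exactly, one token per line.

Hunk 1: at line 5 remove [rslxg,bbd,pzepy] add [vinc,zjby] -> 8 lines: yxvwa dmeom sbym aam jyefs vinc zjby eoyol
Hunk 2: at line 6 remove [zjby] add [axsoj,bmub] -> 9 lines: yxvwa dmeom sbym aam jyefs vinc axsoj bmub eoyol
Hunk 3: at line 3 remove [aam] add [hdcbt,nryt,xbugt] -> 11 lines: yxvwa dmeom sbym hdcbt nryt xbugt jyefs vinc axsoj bmub eoyol
Hunk 4: at line 5 remove [xbugt,jyefs] add [ysh,ghuy] -> 11 lines: yxvwa dmeom sbym hdcbt nryt ysh ghuy vinc axsoj bmub eoyol

Answer: yxvwa
dmeom
sbym
hdcbt
nryt
ysh
ghuy
vinc
axsoj
bmub
eoyol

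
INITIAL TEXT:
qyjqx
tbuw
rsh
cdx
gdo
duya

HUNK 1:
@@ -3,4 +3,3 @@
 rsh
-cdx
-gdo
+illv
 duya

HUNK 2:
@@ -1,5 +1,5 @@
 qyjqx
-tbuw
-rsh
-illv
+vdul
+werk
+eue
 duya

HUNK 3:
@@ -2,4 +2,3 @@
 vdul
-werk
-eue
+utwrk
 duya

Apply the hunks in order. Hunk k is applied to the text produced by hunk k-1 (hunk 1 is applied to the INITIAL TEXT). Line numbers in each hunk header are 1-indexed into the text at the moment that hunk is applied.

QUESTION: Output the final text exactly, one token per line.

Hunk 1: at line 3 remove [cdx,gdo] add [illv] -> 5 lines: qyjqx tbuw rsh illv duya
Hunk 2: at line 1 remove [tbuw,rsh,illv] add [vdul,werk,eue] -> 5 lines: qyjqx vdul werk eue duya
Hunk 3: at line 2 remove [werk,eue] add [utwrk] -> 4 lines: qyjqx vdul utwrk duya

Answer: qyjqx
vdul
utwrk
duya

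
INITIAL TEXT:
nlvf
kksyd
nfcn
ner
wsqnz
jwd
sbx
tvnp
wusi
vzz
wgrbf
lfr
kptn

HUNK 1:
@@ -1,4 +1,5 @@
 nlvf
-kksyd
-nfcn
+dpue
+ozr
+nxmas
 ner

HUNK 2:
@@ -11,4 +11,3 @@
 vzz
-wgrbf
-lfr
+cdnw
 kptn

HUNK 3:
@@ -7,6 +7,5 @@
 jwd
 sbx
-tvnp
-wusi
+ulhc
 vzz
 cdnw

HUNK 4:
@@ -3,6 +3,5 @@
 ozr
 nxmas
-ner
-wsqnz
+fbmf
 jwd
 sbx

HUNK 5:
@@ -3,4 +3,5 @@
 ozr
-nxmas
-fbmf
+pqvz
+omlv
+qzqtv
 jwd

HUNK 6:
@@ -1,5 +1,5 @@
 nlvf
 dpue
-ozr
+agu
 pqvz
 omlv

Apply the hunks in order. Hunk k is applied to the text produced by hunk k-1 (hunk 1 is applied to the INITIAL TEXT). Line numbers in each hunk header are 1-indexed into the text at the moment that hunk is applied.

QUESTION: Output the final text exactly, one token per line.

Answer: nlvf
dpue
agu
pqvz
omlv
qzqtv
jwd
sbx
ulhc
vzz
cdnw
kptn

Derivation:
Hunk 1: at line 1 remove [kksyd,nfcn] add [dpue,ozr,nxmas] -> 14 lines: nlvf dpue ozr nxmas ner wsqnz jwd sbx tvnp wusi vzz wgrbf lfr kptn
Hunk 2: at line 11 remove [wgrbf,lfr] add [cdnw] -> 13 lines: nlvf dpue ozr nxmas ner wsqnz jwd sbx tvnp wusi vzz cdnw kptn
Hunk 3: at line 7 remove [tvnp,wusi] add [ulhc] -> 12 lines: nlvf dpue ozr nxmas ner wsqnz jwd sbx ulhc vzz cdnw kptn
Hunk 4: at line 3 remove [ner,wsqnz] add [fbmf] -> 11 lines: nlvf dpue ozr nxmas fbmf jwd sbx ulhc vzz cdnw kptn
Hunk 5: at line 3 remove [nxmas,fbmf] add [pqvz,omlv,qzqtv] -> 12 lines: nlvf dpue ozr pqvz omlv qzqtv jwd sbx ulhc vzz cdnw kptn
Hunk 6: at line 1 remove [ozr] add [agu] -> 12 lines: nlvf dpue agu pqvz omlv qzqtv jwd sbx ulhc vzz cdnw kptn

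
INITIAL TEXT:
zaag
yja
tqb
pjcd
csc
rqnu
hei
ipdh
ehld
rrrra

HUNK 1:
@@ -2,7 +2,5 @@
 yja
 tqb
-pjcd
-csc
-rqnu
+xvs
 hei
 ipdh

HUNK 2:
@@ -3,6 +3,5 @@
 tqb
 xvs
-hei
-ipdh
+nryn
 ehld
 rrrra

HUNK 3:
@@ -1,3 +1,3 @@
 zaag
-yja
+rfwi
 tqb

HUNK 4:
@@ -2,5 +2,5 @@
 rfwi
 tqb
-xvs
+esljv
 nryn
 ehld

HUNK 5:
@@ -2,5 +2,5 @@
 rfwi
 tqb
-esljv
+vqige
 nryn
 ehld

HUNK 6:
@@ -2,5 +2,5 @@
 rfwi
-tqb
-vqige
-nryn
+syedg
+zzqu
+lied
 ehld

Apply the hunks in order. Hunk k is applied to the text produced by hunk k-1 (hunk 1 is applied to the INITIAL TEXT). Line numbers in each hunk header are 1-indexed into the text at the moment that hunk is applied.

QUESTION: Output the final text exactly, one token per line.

Answer: zaag
rfwi
syedg
zzqu
lied
ehld
rrrra

Derivation:
Hunk 1: at line 2 remove [pjcd,csc,rqnu] add [xvs] -> 8 lines: zaag yja tqb xvs hei ipdh ehld rrrra
Hunk 2: at line 3 remove [hei,ipdh] add [nryn] -> 7 lines: zaag yja tqb xvs nryn ehld rrrra
Hunk 3: at line 1 remove [yja] add [rfwi] -> 7 lines: zaag rfwi tqb xvs nryn ehld rrrra
Hunk 4: at line 2 remove [xvs] add [esljv] -> 7 lines: zaag rfwi tqb esljv nryn ehld rrrra
Hunk 5: at line 2 remove [esljv] add [vqige] -> 7 lines: zaag rfwi tqb vqige nryn ehld rrrra
Hunk 6: at line 2 remove [tqb,vqige,nryn] add [syedg,zzqu,lied] -> 7 lines: zaag rfwi syedg zzqu lied ehld rrrra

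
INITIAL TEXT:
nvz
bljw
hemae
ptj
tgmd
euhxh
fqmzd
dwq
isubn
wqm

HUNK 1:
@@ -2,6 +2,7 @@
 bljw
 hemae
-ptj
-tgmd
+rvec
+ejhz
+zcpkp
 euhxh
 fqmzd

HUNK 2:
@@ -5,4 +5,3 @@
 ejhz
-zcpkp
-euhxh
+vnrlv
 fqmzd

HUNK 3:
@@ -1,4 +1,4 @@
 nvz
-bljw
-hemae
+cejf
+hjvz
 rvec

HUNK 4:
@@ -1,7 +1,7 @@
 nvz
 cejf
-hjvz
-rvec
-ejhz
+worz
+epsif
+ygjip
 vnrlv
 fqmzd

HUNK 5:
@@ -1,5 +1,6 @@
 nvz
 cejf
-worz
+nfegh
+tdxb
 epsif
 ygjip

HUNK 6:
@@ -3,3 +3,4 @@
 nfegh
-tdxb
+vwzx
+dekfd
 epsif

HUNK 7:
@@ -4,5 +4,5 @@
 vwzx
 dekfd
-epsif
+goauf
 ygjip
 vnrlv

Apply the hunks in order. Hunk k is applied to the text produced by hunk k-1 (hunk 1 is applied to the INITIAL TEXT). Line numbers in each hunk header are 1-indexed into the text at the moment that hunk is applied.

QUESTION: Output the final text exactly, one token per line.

Hunk 1: at line 2 remove [ptj,tgmd] add [rvec,ejhz,zcpkp] -> 11 lines: nvz bljw hemae rvec ejhz zcpkp euhxh fqmzd dwq isubn wqm
Hunk 2: at line 5 remove [zcpkp,euhxh] add [vnrlv] -> 10 lines: nvz bljw hemae rvec ejhz vnrlv fqmzd dwq isubn wqm
Hunk 3: at line 1 remove [bljw,hemae] add [cejf,hjvz] -> 10 lines: nvz cejf hjvz rvec ejhz vnrlv fqmzd dwq isubn wqm
Hunk 4: at line 1 remove [hjvz,rvec,ejhz] add [worz,epsif,ygjip] -> 10 lines: nvz cejf worz epsif ygjip vnrlv fqmzd dwq isubn wqm
Hunk 5: at line 1 remove [worz] add [nfegh,tdxb] -> 11 lines: nvz cejf nfegh tdxb epsif ygjip vnrlv fqmzd dwq isubn wqm
Hunk 6: at line 3 remove [tdxb] add [vwzx,dekfd] -> 12 lines: nvz cejf nfegh vwzx dekfd epsif ygjip vnrlv fqmzd dwq isubn wqm
Hunk 7: at line 4 remove [epsif] add [goauf] -> 12 lines: nvz cejf nfegh vwzx dekfd goauf ygjip vnrlv fqmzd dwq isubn wqm

Answer: nvz
cejf
nfegh
vwzx
dekfd
goauf
ygjip
vnrlv
fqmzd
dwq
isubn
wqm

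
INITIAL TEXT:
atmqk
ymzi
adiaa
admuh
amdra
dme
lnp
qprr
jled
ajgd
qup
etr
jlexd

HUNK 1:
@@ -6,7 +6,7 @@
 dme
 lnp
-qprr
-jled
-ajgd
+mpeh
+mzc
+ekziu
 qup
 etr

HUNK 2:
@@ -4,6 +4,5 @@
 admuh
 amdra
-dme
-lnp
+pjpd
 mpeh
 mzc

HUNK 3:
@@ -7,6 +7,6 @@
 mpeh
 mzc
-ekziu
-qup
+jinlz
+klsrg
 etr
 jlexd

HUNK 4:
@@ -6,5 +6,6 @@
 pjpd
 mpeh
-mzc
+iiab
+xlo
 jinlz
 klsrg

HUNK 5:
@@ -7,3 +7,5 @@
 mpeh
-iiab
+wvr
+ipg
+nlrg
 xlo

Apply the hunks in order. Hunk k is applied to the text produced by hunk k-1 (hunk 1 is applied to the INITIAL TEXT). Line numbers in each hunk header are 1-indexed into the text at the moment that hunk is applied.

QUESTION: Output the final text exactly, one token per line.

Hunk 1: at line 6 remove [qprr,jled,ajgd] add [mpeh,mzc,ekziu] -> 13 lines: atmqk ymzi adiaa admuh amdra dme lnp mpeh mzc ekziu qup etr jlexd
Hunk 2: at line 4 remove [dme,lnp] add [pjpd] -> 12 lines: atmqk ymzi adiaa admuh amdra pjpd mpeh mzc ekziu qup etr jlexd
Hunk 3: at line 7 remove [ekziu,qup] add [jinlz,klsrg] -> 12 lines: atmqk ymzi adiaa admuh amdra pjpd mpeh mzc jinlz klsrg etr jlexd
Hunk 4: at line 6 remove [mzc] add [iiab,xlo] -> 13 lines: atmqk ymzi adiaa admuh amdra pjpd mpeh iiab xlo jinlz klsrg etr jlexd
Hunk 5: at line 7 remove [iiab] add [wvr,ipg,nlrg] -> 15 lines: atmqk ymzi adiaa admuh amdra pjpd mpeh wvr ipg nlrg xlo jinlz klsrg etr jlexd

Answer: atmqk
ymzi
adiaa
admuh
amdra
pjpd
mpeh
wvr
ipg
nlrg
xlo
jinlz
klsrg
etr
jlexd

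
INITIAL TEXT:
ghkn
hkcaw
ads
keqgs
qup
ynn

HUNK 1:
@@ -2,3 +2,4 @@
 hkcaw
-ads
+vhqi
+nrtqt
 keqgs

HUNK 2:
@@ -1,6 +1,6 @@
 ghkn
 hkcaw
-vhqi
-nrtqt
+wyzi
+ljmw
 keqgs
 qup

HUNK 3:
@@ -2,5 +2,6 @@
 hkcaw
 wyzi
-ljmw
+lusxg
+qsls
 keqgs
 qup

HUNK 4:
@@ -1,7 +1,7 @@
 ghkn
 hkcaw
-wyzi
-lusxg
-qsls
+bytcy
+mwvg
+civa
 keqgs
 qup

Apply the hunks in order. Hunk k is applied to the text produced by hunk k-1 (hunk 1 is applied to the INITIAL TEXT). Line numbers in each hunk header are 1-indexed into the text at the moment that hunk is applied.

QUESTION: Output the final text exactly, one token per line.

Hunk 1: at line 2 remove [ads] add [vhqi,nrtqt] -> 7 lines: ghkn hkcaw vhqi nrtqt keqgs qup ynn
Hunk 2: at line 1 remove [vhqi,nrtqt] add [wyzi,ljmw] -> 7 lines: ghkn hkcaw wyzi ljmw keqgs qup ynn
Hunk 3: at line 2 remove [ljmw] add [lusxg,qsls] -> 8 lines: ghkn hkcaw wyzi lusxg qsls keqgs qup ynn
Hunk 4: at line 1 remove [wyzi,lusxg,qsls] add [bytcy,mwvg,civa] -> 8 lines: ghkn hkcaw bytcy mwvg civa keqgs qup ynn

Answer: ghkn
hkcaw
bytcy
mwvg
civa
keqgs
qup
ynn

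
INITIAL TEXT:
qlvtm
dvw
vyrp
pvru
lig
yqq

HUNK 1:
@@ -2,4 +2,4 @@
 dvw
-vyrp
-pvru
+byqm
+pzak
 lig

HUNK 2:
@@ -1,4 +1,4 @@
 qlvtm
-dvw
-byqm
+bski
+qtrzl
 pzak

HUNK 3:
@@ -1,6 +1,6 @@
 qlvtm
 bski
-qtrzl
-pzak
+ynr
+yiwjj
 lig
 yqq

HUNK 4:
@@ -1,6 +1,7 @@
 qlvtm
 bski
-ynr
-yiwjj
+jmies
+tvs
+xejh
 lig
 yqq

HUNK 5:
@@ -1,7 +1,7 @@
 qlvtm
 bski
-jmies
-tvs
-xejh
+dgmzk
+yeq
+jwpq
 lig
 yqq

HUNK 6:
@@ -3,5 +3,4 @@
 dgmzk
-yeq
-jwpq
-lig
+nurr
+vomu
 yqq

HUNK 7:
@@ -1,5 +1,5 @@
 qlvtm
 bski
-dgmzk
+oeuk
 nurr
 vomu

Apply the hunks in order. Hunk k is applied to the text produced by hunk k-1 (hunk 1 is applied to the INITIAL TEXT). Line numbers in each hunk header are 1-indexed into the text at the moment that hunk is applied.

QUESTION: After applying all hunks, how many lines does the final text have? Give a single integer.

Answer: 6

Derivation:
Hunk 1: at line 2 remove [vyrp,pvru] add [byqm,pzak] -> 6 lines: qlvtm dvw byqm pzak lig yqq
Hunk 2: at line 1 remove [dvw,byqm] add [bski,qtrzl] -> 6 lines: qlvtm bski qtrzl pzak lig yqq
Hunk 3: at line 1 remove [qtrzl,pzak] add [ynr,yiwjj] -> 6 lines: qlvtm bski ynr yiwjj lig yqq
Hunk 4: at line 1 remove [ynr,yiwjj] add [jmies,tvs,xejh] -> 7 lines: qlvtm bski jmies tvs xejh lig yqq
Hunk 5: at line 1 remove [jmies,tvs,xejh] add [dgmzk,yeq,jwpq] -> 7 lines: qlvtm bski dgmzk yeq jwpq lig yqq
Hunk 6: at line 3 remove [yeq,jwpq,lig] add [nurr,vomu] -> 6 lines: qlvtm bski dgmzk nurr vomu yqq
Hunk 7: at line 1 remove [dgmzk] add [oeuk] -> 6 lines: qlvtm bski oeuk nurr vomu yqq
Final line count: 6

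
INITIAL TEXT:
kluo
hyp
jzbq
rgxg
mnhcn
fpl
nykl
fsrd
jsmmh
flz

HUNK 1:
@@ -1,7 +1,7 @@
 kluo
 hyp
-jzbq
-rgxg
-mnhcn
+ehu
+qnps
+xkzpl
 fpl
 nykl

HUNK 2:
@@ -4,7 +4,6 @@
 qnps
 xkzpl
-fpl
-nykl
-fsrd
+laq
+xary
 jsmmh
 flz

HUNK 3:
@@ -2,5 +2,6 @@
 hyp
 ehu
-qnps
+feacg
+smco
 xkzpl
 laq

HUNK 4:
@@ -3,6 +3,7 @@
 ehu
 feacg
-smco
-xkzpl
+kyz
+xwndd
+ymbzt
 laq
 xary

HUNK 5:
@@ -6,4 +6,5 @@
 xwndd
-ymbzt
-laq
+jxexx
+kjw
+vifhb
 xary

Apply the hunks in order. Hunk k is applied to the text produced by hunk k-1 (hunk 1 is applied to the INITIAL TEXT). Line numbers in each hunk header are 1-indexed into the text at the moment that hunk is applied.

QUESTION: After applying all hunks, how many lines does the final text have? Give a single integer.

Answer: 12

Derivation:
Hunk 1: at line 1 remove [jzbq,rgxg,mnhcn] add [ehu,qnps,xkzpl] -> 10 lines: kluo hyp ehu qnps xkzpl fpl nykl fsrd jsmmh flz
Hunk 2: at line 4 remove [fpl,nykl,fsrd] add [laq,xary] -> 9 lines: kluo hyp ehu qnps xkzpl laq xary jsmmh flz
Hunk 3: at line 2 remove [qnps] add [feacg,smco] -> 10 lines: kluo hyp ehu feacg smco xkzpl laq xary jsmmh flz
Hunk 4: at line 3 remove [smco,xkzpl] add [kyz,xwndd,ymbzt] -> 11 lines: kluo hyp ehu feacg kyz xwndd ymbzt laq xary jsmmh flz
Hunk 5: at line 6 remove [ymbzt,laq] add [jxexx,kjw,vifhb] -> 12 lines: kluo hyp ehu feacg kyz xwndd jxexx kjw vifhb xary jsmmh flz
Final line count: 12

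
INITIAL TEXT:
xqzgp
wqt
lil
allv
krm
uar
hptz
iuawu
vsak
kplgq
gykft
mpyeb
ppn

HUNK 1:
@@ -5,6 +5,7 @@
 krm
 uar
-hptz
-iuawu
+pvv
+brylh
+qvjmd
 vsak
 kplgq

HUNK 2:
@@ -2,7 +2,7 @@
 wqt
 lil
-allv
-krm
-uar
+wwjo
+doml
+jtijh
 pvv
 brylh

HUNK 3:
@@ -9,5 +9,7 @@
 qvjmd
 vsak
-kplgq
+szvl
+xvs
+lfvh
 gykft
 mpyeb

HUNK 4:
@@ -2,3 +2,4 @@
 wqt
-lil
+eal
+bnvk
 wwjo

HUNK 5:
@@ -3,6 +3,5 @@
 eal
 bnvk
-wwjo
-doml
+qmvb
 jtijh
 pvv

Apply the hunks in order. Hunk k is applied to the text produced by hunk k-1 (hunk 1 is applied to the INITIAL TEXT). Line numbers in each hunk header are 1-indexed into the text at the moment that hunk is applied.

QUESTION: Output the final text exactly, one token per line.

Answer: xqzgp
wqt
eal
bnvk
qmvb
jtijh
pvv
brylh
qvjmd
vsak
szvl
xvs
lfvh
gykft
mpyeb
ppn

Derivation:
Hunk 1: at line 5 remove [hptz,iuawu] add [pvv,brylh,qvjmd] -> 14 lines: xqzgp wqt lil allv krm uar pvv brylh qvjmd vsak kplgq gykft mpyeb ppn
Hunk 2: at line 2 remove [allv,krm,uar] add [wwjo,doml,jtijh] -> 14 lines: xqzgp wqt lil wwjo doml jtijh pvv brylh qvjmd vsak kplgq gykft mpyeb ppn
Hunk 3: at line 9 remove [kplgq] add [szvl,xvs,lfvh] -> 16 lines: xqzgp wqt lil wwjo doml jtijh pvv brylh qvjmd vsak szvl xvs lfvh gykft mpyeb ppn
Hunk 4: at line 2 remove [lil] add [eal,bnvk] -> 17 lines: xqzgp wqt eal bnvk wwjo doml jtijh pvv brylh qvjmd vsak szvl xvs lfvh gykft mpyeb ppn
Hunk 5: at line 3 remove [wwjo,doml] add [qmvb] -> 16 lines: xqzgp wqt eal bnvk qmvb jtijh pvv brylh qvjmd vsak szvl xvs lfvh gykft mpyeb ppn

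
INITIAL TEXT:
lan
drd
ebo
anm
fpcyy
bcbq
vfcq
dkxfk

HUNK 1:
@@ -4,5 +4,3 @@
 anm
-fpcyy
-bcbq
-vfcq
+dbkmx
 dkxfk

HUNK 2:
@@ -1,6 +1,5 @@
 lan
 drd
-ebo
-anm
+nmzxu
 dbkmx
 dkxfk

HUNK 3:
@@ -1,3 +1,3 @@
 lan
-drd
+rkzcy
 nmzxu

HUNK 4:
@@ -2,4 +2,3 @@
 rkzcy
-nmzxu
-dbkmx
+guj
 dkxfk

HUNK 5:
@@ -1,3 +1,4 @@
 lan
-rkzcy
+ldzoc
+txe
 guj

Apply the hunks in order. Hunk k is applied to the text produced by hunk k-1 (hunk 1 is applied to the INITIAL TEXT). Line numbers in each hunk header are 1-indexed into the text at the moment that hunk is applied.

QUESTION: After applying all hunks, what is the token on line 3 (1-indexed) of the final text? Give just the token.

Hunk 1: at line 4 remove [fpcyy,bcbq,vfcq] add [dbkmx] -> 6 lines: lan drd ebo anm dbkmx dkxfk
Hunk 2: at line 1 remove [ebo,anm] add [nmzxu] -> 5 lines: lan drd nmzxu dbkmx dkxfk
Hunk 3: at line 1 remove [drd] add [rkzcy] -> 5 lines: lan rkzcy nmzxu dbkmx dkxfk
Hunk 4: at line 2 remove [nmzxu,dbkmx] add [guj] -> 4 lines: lan rkzcy guj dkxfk
Hunk 5: at line 1 remove [rkzcy] add [ldzoc,txe] -> 5 lines: lan ldzoc txe guj dkxfk
Final line 3: txe

Answer: txe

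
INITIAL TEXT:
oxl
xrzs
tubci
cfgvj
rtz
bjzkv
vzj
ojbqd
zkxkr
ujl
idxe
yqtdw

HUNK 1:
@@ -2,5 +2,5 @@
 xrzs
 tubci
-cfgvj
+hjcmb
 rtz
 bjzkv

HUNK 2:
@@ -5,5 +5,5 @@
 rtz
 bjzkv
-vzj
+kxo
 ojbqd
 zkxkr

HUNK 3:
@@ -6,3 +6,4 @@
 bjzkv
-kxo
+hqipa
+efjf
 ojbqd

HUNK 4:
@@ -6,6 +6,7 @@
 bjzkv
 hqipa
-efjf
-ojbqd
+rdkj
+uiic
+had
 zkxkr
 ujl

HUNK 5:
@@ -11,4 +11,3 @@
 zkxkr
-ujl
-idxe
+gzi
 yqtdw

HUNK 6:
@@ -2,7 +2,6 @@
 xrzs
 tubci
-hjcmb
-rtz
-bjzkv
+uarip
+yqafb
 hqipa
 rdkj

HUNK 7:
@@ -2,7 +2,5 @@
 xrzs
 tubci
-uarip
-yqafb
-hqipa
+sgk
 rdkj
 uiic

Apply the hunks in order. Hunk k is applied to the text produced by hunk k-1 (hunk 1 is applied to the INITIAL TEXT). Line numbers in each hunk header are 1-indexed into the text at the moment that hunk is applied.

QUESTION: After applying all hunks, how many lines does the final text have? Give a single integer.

Hunk 1: at line 2 remove [cfgvj] add [hjcmb] -> 12 lines: oxl xrzs tubci hjcmb rtz bjzkv vzj ojbqd zkxkr ujl idxe yqtdw
Hunk 2: at line 5 remove [vzj] add [kxo] -> 12 lines: oxl xrzs tubci hjcmb rtz bjzkv kxo ojbqd zkxkr ujl idxe yqtdw
Hunk 3: at line 6 remove [kxo] add [hqipa,efjf] -> 13 lines: oxl xrzs tubci hjcmb rtz bjzkv hqipa efjf ojbqd zkxkr ujl idxe yqtdw
Hunk 4: at line 6 remove [efjf,ojbqd] add [rdkj,uiic,had] -> 14 lines: oxl xrzs tubci hjcmb rtz bjzkv hqipa rdkj uiic had zkxkr ujl idxe yqtdw
Hunk 5: at line 11 remove [ujl,idxe] add [gzi] -> 13 lines: oxl xrzs tubci hjcmb rtz bjzkv hqipa rdkj uiic had zkxkr gzi yqtdw
Hunk 6: at line 2 remove [hjcmb,rtz,bjzkv] add [uarip,yqafb] -> 12 lines: oxl xrzs tubci uarip yqafb hqipa rdkj uiic had zkxkr gzi yqtdw
Hunk 7: at line 2 remove [uarip,yqafb,hqipa] add [sgk] -> 10 lines: oxl xrzs tubci sgk rdkj uiic had zkxkr gzi yqtdw
Final line count: 10

Answer: 10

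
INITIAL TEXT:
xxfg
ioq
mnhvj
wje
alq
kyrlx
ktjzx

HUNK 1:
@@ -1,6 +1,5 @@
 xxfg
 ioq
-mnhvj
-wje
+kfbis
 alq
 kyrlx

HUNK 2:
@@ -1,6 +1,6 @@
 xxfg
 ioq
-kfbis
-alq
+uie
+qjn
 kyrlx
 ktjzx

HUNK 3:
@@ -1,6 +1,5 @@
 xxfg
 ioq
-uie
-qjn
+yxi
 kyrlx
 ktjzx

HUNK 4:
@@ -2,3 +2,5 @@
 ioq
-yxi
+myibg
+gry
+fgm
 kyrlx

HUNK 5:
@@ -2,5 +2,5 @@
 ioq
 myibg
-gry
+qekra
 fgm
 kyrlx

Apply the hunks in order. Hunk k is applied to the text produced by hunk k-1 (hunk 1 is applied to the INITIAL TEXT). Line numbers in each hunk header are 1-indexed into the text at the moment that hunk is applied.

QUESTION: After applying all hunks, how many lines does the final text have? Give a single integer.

Answer: 7

Derivation:
Hunk 1: at line 1 remove [mnhvj,wje] add [kfbis] -> 6 lines: xxfg ioq kfbis alq kyrlx ktjzx
Hunk 2: at line 1 remove [kfbis,alq] add [uie,qjn] -> 6 lines: xxfg ioq uie qjn kyrlx ktjzx
Hunk 3: at line 1 remove [uie,qjn] add [yxi] -> 5 lines: xxfg ioq yxi kyrlx ktjzx
Hunk 4: at line 2 remove [yxi] add [myibg,gry,fgm] -> 7 lines: xxfg ioq myibg gry fgm kyrlx ktjzx
Hunk 5: at line 2 remove [gry] add [qekra] -> 7 lines: xxfg ioq myibg qekra fgm kyrlx ktjzx
Final line count: 7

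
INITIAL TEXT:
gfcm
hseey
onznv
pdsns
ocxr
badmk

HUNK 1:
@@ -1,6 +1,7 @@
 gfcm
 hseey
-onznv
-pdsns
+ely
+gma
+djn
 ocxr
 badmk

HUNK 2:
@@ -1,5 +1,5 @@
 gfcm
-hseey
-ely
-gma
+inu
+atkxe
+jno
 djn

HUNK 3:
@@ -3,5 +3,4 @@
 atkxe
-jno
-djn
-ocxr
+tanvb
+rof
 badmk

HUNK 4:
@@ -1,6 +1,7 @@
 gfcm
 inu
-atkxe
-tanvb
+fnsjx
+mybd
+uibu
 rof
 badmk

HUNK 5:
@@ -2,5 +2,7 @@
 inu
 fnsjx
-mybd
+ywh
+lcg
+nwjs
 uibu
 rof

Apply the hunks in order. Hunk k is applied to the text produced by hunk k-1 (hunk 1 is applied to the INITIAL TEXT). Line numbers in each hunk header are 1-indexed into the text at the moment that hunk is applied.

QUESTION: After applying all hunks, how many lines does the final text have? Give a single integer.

Hunk 1: at line 1 remove [onznv,pdsns] add [ely,gma,djn] -> 7 lines: gfcm hseey ely gma djn ocxr badmk
Hunk 2: at line 1 remove [hseey,ely,gma] add [inu,atkxe,jno] -> 7 lines: gfcm inu atkxe jno djn ocxr badmk
Hunk 3: at line 3 remove [jno,djn,ocxr] add [tanvb,rof] -> 6 lines: gfcm inu atkxe tanvb rof badmk
Hunk 4: at line 1 remove [atkxe,tanvb] add [fnsjx,mybd,uibu] -> 7 lines: gfcm inu fnsjx mybd uibu rof badmk
Hunk 5: at line 2 remove [mybd] add [ywh,lcg,nwjs] -> 9 lines: gfcm inu fnsjx ywh lcg nwjs uibu rof badmk
Final line count: 9

Answer: 9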